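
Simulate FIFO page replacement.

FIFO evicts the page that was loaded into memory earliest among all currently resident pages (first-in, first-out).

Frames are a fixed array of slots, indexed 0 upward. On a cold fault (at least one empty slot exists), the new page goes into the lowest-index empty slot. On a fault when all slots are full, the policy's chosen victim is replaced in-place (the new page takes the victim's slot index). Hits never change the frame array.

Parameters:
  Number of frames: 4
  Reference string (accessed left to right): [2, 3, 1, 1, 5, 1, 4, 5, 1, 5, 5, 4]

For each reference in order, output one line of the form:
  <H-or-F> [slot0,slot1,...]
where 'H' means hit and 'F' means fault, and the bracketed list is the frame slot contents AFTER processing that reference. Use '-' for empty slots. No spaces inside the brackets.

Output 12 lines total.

F [2,-,-,-]
F [2,3,-,-]
F [2,3,1,-]
H [2,3,1,-]
F [2,3,1,5]
H [2,3,1,5]
F [4,3,1,5]
H [4,3,1,5]
H [4,3,1,5]
H [4,3,1,5]
H [4,3,1,5]
H [4,3,1,5]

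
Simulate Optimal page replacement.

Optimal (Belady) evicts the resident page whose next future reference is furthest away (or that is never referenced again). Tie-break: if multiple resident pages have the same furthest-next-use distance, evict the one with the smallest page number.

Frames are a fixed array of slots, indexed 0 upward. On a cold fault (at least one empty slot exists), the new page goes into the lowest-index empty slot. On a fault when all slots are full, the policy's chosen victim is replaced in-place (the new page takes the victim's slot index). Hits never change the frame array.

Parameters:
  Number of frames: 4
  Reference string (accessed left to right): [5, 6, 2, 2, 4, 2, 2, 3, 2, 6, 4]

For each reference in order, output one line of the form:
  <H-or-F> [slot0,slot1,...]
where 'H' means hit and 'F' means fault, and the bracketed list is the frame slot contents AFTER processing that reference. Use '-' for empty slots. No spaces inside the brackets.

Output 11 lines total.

F [5,-,-,-]
F [5,6,-,-]
F [5,6,2,-]
H [5,6,2,-]
F [5,6,2,4]
H [5,6,2,4]
H [5,6,2,4]
F [3,6,2,4]
H [3,6,2,4]
H [3,6,2,4]
H [3,6,2,4]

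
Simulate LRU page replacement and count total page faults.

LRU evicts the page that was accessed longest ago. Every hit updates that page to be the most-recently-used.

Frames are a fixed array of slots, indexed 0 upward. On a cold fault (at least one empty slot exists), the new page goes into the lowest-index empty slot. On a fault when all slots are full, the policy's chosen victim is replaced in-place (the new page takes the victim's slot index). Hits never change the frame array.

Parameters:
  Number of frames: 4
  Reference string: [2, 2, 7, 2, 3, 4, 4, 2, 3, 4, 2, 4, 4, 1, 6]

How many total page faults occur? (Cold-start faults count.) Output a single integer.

Answer: 6

Derivation:
Step 0: ref 2 → FAULT, frames=[2,-,-,-]
Step 1: ref 2 → HIT, frames=[2,-,-,-]
Step 2: ref 7 → FAULT, frames=[2,7,-,-]
Step 3: ref 2 → HIT, frames=[2,7,-,-]
Step 4: ref 3 → FAULT, frames=[2,7,3,-]
Step 5: ref 4 → FAULT, frames=[2,7,3,4]
Step 6: ref 4 → HIT, frames=[2,7,3,4]
Step 7: ref 2 → HIT, frames=[2,7,3,4]
Step 8: ref 3 → HIT, frames=[2,7,3,4]
Step 9: ref 4 → HIT, frames=[2,7,3,4]
Step 10: ref 2 → HIT, frames=[2,7,3,4]
Step 11: ref 4 → HIT, frames=[2,7,3,4]
Step 12: ref 4 → HIT, frames=[2,7,3,4]
Step 13: ref 1 → FAULT (evict 7), frames=[2,1,3,4]
Step 14: ref 6 → FAULT (evict 3), frames=[2,1,6,4]
Total faults: 6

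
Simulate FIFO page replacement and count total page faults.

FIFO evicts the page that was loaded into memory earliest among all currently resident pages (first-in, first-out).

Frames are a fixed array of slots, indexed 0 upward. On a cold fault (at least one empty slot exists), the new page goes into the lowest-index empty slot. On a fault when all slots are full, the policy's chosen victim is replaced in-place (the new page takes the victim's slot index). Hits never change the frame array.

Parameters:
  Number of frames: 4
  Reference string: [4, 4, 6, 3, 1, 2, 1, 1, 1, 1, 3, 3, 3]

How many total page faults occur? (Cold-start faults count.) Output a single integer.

Answer: 5

Derivation:
Step 0: ref 4 → FAULT, frames=[4,-,-,-]
Step 1: ref 4 → HIT, frames=[4,-,-,-]
Step 2: ref 6 → FAULT, frames=[4,6,-,-]
Step 3: ref 3 → FAULT, frames=[4,6,3,-]
Step 4: ref 1 → FAULT, frames=[4,6,3,1]
Step 5: ref 2 → FAULT (evict 4), frames=[2,6,3,1]
Step 6: ref 1 → HIT, frames=[2,6,3,1]
Step 7: ref 1 → HIT, frames=[2,6,3,1]
Step 8: ref 1 → HIT, frames=[2,6,3,1]
Step 9: ref 1 → HIT, frames=[2,6,3,1]
Step 10: ref 3 → HIT, frames=[2,6,3,1]
Step 11: ref 3 → HIT, frames=[2,6,3,1]
Step 12: ref 3 → HIT, frames=[2,6,3,1]
Total faults: 5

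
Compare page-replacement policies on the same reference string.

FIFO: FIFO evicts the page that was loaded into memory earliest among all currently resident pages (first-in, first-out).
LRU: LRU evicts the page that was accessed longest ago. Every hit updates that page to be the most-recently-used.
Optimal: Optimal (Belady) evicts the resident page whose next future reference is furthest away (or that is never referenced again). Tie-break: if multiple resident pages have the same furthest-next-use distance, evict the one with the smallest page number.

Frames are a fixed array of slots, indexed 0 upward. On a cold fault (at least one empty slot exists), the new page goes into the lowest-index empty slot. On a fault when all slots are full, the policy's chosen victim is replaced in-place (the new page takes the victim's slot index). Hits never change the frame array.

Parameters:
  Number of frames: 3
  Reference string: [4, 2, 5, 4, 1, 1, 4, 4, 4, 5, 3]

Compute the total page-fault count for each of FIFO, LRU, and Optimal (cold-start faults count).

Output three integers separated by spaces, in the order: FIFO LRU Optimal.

--- FIFO ---
  step 0: ref 4 -> FAULT, frames=[4,-,-] (faults so far: 1)
  step 1: ref 2 -> FAULT, frames=[4,2,-] (faults so far: 2)
  step 2: ref 5 -> FAULT, frames=[4,2,5] (faults so far: 3)
  step 3: ref 4 -> HIT, frames=[4,2,5] (faults so far: 3)
  step 4: ref 1 -> FAULT, evict 4, frames=[1,2,5] (faults so far: 4)
  step 5: ref 1 -> HIT, frames=[1,2,5] (faults so far: 4)
  step 6: ref 4 -> FAULT, evict 2, frames=[1,4,5] (faults so far: 5)
  step 7: ref 4 -> HIT, frames=[1,4,5] (faults so far: 5)
  step 8: ref 4 -> HIT, frames=[1,4,5] (faults so far: 5)
  step 9: ref 5 -> HIT, frames=[1,4,5] (faults so far: 5)
  step 10: ref 3 -> FAULT, evict 5, frames=[1,4,3] (faults so far: 6)
  FIFO total faults: 6
--- LRU ---
  step 0: ref 4 -> FAULT, frames=[4,-,-] (faults so far: 1)
  step 1: ref 2 -> FAULT, frames=[4,2,-] (faults so far: 2)
  step 2: ref 5 -> FAULT, frames=[4,2,5] (faults so far: 3)
  step 3: ref 4 -> HIT, frames=[4,2,5] (faults so far: 3)
  step 4: ref 1 -> FAULT, evict 2, frames=[4,1,5] (faults so far: 4)
  step 5: ref 1 -> HIT, frames=[4,1,5] (faults so far: 4)
  step 6: ref 4 -> HIT, frames=[4,1,5] (faults so far: 4)
  step 7: ref 4 -> HIT, frames=[4,1,5] (faults so far: 4)
  step 8: ref 4 -> HIT, frames=[4,1,5] (faults so far: 4)
  step 9: ref 5 -> HIT, frames=[4,1,5] (faults so far: 4)
  step 10: ref 3 -> FAULT, evict 1, frames=[4,3,5] (faults so far: 5)
  LRU total faults: 5
--- Optimal ---
  step 0: ref 4 -> FAULT, frames=[4,-,-] (faults so far: 1)
  step 1: ref 2 -> FAULT, frames=[4,2,-] (faults so far: 2)
  step 2: ref 5 -> FAULT, frames=[4,2,5] (faults so far: 3)
  step 3: ref 4 -> HIT, frames=[4,2,5] (faults so far: 3)
  step 4: ref 1 -> FAULT, evict 2, frames=[4,1,5] (faults so far: 4)
  step 5: ref 1 -> HIT, frames=[4,1,5] (faults so far: 4)
  step 6: ref 4 -> HIT, frames=[4,1,5] (faults so far: 4)
  step 7: ref 4 -> HIT, frames=[4,1,5] (faults so far: 4)
  step 8: ref 4 -> HIT, frames=[4,1,5] (faults so far: 4)
  step 9: ref 5 -> HIT, frames=[4,1,5] (faults so far: 4)
  step 10: ref 3 -> FAULT, evict 1, frames=[4,3,5] (faults so far: 5)
  Optimal total faults: 5

Answer: 6 5 5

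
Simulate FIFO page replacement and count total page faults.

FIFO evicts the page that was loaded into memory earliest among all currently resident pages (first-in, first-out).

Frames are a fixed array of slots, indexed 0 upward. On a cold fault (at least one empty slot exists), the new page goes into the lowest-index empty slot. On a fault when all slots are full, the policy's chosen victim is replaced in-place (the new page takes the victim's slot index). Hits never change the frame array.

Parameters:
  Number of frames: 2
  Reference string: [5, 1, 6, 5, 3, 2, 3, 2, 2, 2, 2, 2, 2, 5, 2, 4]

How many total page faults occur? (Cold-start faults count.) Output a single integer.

Step 0: ref 5 → FAULT, frames=[5,-]
Step 1: ref 1 → FAULT, frames=[5,1]
Step 2: ref 6 → FAULT (evict 5), frames=[6,1]
Step 3: ref 5 → FAULT (evict 1), frames=[6,5]
Step 4: ref 3 → FAULT (evict 6), frames=[3,5]
Step 5: ref 2 → FAULT (evict 5), frames=[3,2]
Step 6: ref 3 → HIT, frames=[3,2]
Step 7: ref 2 → HIT, frames=[3,2]
Step 8: ref 2 → HIT, frames=[3,2]
Step 9: ref 2 → HIT, frames=[3,2]
Step 10: ref 2 → HIT, frames=[3,2]
Step 11: ref 2 → HIT, frames=[3,2]
Step 12: ref 2 → HIT, frames=[3,2]
Step 13: ref 5 → FAULT (evict 3), frames=[5,2]
Step 14: ref 2 → HIT, frames=[5,2]
Step 15: ref 4 → FAULT (evict 2), frames=[5,4]
Total faults: 8

Answer: 8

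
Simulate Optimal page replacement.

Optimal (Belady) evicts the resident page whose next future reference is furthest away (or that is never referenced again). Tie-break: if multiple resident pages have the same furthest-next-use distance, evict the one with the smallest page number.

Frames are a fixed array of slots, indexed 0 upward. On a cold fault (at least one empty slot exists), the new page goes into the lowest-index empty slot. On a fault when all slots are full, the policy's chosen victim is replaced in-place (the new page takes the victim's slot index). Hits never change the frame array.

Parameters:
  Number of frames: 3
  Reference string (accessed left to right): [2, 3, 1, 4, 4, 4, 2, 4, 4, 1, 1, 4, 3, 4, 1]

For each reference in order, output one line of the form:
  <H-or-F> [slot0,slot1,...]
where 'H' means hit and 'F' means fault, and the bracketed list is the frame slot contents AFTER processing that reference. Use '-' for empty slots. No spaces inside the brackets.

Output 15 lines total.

F [2,-,-]
F [2,3,-]
F [2,3,1]
F [2,4,1]
H [2,4,1]
H [2,4,1]
H [2,4,1]
H [2,4,1]
H [2,4,1]
H [2,4,1]
H [2,4,1]
H [2,4,1]
F [3,4,1]
H [3,4,1]
H [3,4,1]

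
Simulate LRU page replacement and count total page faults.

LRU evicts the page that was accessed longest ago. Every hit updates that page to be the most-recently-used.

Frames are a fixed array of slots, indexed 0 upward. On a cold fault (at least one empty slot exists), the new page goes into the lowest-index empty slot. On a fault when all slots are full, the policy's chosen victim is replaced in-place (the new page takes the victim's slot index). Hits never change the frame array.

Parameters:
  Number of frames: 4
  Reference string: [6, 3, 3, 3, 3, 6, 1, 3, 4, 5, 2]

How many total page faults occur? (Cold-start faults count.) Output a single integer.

Answer: 6

Derivation:
Step 0: ref 6 → FAULT, frames=[6,-,-,-]
Step 1: ref 3 → FAULT, frames=[6,3,-,-]
Step 2: ref 3 → HIT, frames=[6,3,-,-]
Step 3: ref 3 → HIT, frames=[6,3,-,-]
Step 4: ref 3 → HIT, frames=[6,3,-,-]
Step 5: ref 6 → HIT, frames=[6,3,-,-]
Step 6: ref 1 → FAULT, frames=[6,3,1,-]
Step 7: ref 3 → HIT, frames=[6,3,1,-]
Step 8: ref 4 → FAULT, frames=[6,3,1,4]
Step 9: ref 5 → FAULT (evict 6), frames=[5,3,1,4]
Step 10: ref 2 → FAULT (evict 1), frames=[5,3,2,4]
Total faults: 6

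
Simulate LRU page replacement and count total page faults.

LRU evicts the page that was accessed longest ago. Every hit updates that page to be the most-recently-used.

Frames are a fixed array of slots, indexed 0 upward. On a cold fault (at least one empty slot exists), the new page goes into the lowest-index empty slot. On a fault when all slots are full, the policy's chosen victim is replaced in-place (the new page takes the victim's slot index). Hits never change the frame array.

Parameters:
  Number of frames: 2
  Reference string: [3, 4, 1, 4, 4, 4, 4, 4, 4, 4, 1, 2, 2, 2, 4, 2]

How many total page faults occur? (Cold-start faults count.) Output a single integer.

Step 0: ref 3 → FAULT, frames=[3,-]
Step 1: ref 4 → FAULT, frames=[3,4]
Step 2: ref 1 → FAULT (evict 3), frames=[1,4]
Step 3: ref 4 → HIT, frames=[1,4]
Step 4: ref 4 → HIT, frames=[1,4]
Step 5: ref 4 → HIT, frames=[1,4]
Step 6: ref 4 → HIT, frames=[1,4]
Step 7: ref 4 → HIT, frames=[1,4]
Step 8: ref 4 → HIT, frames=[1,4]
Step 9: ref 4 → HIT, frames=[1,4]
Step 10: ref 1 → HIT, frames=[1,4]
Step 11: ref 2 → FAULT (evict 4), frames=[1,2]
Step 12: ref 2 → HIT, frames=[1,2]
Step 13: ref 2 → HIT, frames=[1,2]
Step 14: ref 4 → FAULT (evict 1), frames=[4,2]
Step 15: ref 2 → HIT, frames=[4,2]
Total faults: 5

Answer: 5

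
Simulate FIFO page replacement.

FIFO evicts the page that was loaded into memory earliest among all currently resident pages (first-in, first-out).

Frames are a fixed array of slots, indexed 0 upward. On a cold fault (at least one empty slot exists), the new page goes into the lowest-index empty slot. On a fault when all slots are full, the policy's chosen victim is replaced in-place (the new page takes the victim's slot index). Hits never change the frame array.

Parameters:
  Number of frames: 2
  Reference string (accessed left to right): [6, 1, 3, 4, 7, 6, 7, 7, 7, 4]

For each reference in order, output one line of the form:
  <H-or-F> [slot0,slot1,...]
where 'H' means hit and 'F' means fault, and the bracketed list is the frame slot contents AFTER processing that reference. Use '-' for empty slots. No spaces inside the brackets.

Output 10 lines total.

F [6,-]
F [6,1]
F [3,1]
F [3,4]
F [7,4]
F [7,6]
H [7,6]
H [7,6]
H [7,6]
F [4,6]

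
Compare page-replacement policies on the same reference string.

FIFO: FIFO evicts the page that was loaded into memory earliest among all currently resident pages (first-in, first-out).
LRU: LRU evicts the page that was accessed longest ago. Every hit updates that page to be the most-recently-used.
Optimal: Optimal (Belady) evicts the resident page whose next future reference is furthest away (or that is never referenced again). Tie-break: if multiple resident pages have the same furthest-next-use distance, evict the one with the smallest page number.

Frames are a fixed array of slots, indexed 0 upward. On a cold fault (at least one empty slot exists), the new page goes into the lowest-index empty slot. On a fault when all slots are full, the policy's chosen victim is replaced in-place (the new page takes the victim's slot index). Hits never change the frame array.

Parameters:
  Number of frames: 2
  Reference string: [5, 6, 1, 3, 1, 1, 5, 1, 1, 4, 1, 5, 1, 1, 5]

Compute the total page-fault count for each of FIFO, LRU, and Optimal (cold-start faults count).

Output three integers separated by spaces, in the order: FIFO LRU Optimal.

Answer: 9 7 7

Derivation:
--- FIFO ---
  step 0: ref 5 -> FAULT, frames=[5,-] (faults so far: 1)
  step 1: ref 6 -> FAULT, frames=[5,6] (faults so far: 2)
  step 2: ref 1 -> FAULT, evict 5, frames=[1,6] (faults so far: 3)
  step 3: ref 3 -> FAULT, evict 6, frames=[1,3] (faults so far: 4)
  step 4: ref 1 -> HIT, frames=[1,3] (faults so far: 4)
  step 5: ref 1 -> HIT, frames=[1,3] (faults so far: 4)
  step 6: ref 5 -> FAULT, evict 1, frames=[5,3] (faults so far: 5)
  step 7: ref 1 -> FAULT, evict 3, frames=[5,1] (faults so far: 6)
  step 8: ref 1 -> HIT, frames=[5,1] (faults so far: 6)
  step 9: ref 4 -> FAULT, evict 5, frames=[4,1] (faults so far: 7)
  step 10: ref 1 -> HIT, frames=[4,1] (faults so far: 7)
  step 11: ref 5 -> FAULT, evict 1, frames=[4,5] (faults so far: 8)
  step 12: ref 1 -> FAULT, evict 4, frames=[1,5] (faults so far: 9)
  step 13: ref 1 -> HIT, frames=[1,5] (faults so far: 9)
  step 14: ref 5 -> HIT, frames=[1,5] (faults so far: 9)
  FIFO total faults: 9
--- LRU ---
  step 0: ref 5 -> FAULT, frames=[5,-] (faults so far: 1)
  step 1: ref 6 -> FAULT, frames=[5,6] (faults so far: 2)
  step 2: ref 1 -> FAULT, evict 5, frames=[1,6] (faults so far: 3)
  step 3: ref 3 -> FAULT, evict 6, frames=[1,3] (faults so far: 4)
  step 4: ref 1 -> HIT, frames=[1,3] (faults so far: 4)
  step 5: ref 1 -> HIT, frames=[1,3] (faults so far: 4)
  step 6: ref 5 -> FAULT, evict 3, frames=[1,5] (faults so far: 5)
  step 7: ref 1 -> HIT, frames=[1,5] (faults so far: 5)
  step 8: ref 1 -> HIT, frames=[1,5] (faults so far: 5)
  step 9: ref 4 -> FAULT, evict 5, frames=[1,4] (faults so far: 6)
  step 10: ref 1 -> HIT, frames=[1,4] (faults so far: 6)
  step 11: ref 5 -> FAULT, evict 4, frames=[1,5] (faults so far: 7)
  step 12: ref 1 -> HIT, frames=[1,5] (faults so far: 7)
  step 13: ref 1 -> HIT, frames=[1,5] (faults so far: 7)
  step 14: ref 5 -> HIT, frames=[1,5] (faults so far: 7)
  LRU total faults: 7
--- Optimal ---
  step 0: ref 5 -> FAULT, frames=[5,-] (faults so far: 1)
  step 1: ref 6 -> FAULT, frames=[5,6] (faults so far: 2)
  step 2: ref 1 -> FAULT, evict 6, frames=[5,1] (faults so far: 3)
  step 3: ref 3 -> FAULT, evict 5, frames=[3,1] (faults so far: 4)
  step 4: ref 1 -> HIT, frames=[3,1] (faults so far: 4)
  step 5: ref 1 -> HIT, frames=[3,1] (faults so far: 4)
  step 6: ref 5 -> FAULT, evict 3, frames=[5,1] (faults so far: 5)
  step 7: ref 1 -> HIT, frames=[5,1] (faults so far: 5)
  step 8: ref 1 -> HIT, frames=[5,1] (faults so far: 5)
  step 9: ref 4 -> FAULT, evict 5, frames=[4,1] (faults so far: 6)
  step 10: ref 1 -> HIT, frames=[4,1] (faults so far: 6)
  step 11: ref 5 -> FAULT, evict 4, frames=[5,1] (faults so far: 7)
  step 12: ref 1 -> HIT, frames=[5,1] (faults so far: 7)
  step 13: ref 1 -> HIT, frames=[5,1] (faults so far: 7)
  step 14: ref 5 -> HIT, frames=[5,1] (faults so far: 7)
  Optimal total faults: 7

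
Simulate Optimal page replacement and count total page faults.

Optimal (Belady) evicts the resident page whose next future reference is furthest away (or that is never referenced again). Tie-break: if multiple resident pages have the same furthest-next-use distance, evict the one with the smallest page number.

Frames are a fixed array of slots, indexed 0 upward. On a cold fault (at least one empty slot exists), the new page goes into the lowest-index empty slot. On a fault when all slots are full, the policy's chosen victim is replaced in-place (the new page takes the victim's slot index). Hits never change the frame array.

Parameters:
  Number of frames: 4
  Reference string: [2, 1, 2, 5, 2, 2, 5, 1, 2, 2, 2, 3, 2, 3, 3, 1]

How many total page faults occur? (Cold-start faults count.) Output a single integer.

Step 0: ref 2 → FAULT, frames=[2,-,-,-]
Step 1: ref 1 → FAULT, frames=[2,1,-,-]
Step 2: ref 2 → HIT, frames=[2,1,-,-]
Step 3: ref 5 → FAULT, frames=[2,1,5,-]
Step 4: ref 2 → HIT, frames=[2,1,5,-]
Step 5: ref 2 → HIT, frames=[2,1,5,-]
Step 6: ref 5 → HIT, frames=[2,1,5,-]
Step 7: ref 1 → HIT, frames=[2,1,5,-]
Step 8: ref 2 → HIT, frames=[2,1,5,-]
Step 9: ref 2 → HIT, frames=[2,1,5,-]
Step 10: ref 2 → HIT, frames=[2,1,5,-]
Step 11: ref 3 → FAULT, frames=[2,1,5,3]
Step 12: ref 2 → HIT, frames=[2,1,5,3]
Step 13: ref 3 → HIT, frames=[2,1,5,3]
Step 14: ref 3 → HIT, frames=[2,1,5,3]
Step 15: ref 1 → HIT, frames=[2,1,5,3]
Total faults: 4

Answer: 4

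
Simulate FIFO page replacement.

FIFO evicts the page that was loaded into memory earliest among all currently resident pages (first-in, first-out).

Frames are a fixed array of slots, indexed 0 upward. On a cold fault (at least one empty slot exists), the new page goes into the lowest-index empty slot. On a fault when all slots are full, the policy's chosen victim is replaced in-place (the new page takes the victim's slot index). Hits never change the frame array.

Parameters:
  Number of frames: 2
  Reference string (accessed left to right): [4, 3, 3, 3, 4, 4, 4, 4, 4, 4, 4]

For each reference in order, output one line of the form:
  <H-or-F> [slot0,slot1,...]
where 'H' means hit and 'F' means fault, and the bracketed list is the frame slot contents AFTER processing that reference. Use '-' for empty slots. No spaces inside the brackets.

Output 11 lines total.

F [4,-]
F [4,3]
H [4,3]
H [4,3]
H [4,3]
H [4,3]
H [4,3]
H [4,3]
H [4,3]
H [4,3]
H [4,3]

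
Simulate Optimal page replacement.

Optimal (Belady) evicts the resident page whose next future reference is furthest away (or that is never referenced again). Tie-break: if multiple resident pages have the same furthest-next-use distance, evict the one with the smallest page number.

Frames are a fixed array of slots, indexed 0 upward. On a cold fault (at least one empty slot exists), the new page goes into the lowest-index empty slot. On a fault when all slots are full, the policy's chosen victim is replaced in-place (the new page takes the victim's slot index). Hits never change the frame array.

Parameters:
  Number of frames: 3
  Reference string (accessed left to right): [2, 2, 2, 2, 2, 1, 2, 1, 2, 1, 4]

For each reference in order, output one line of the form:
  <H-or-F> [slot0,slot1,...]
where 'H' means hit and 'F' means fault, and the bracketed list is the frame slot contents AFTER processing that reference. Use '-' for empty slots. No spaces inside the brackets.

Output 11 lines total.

F [2,-,-]
H [2,-,-]
H [2,-,-]
H [2,-,-]
H [2,-,-]
F [2,1,-]
H [2,1,-]
H [2,1,-]
H [2,1,-]
H [2,1,-]
F [2,1,4]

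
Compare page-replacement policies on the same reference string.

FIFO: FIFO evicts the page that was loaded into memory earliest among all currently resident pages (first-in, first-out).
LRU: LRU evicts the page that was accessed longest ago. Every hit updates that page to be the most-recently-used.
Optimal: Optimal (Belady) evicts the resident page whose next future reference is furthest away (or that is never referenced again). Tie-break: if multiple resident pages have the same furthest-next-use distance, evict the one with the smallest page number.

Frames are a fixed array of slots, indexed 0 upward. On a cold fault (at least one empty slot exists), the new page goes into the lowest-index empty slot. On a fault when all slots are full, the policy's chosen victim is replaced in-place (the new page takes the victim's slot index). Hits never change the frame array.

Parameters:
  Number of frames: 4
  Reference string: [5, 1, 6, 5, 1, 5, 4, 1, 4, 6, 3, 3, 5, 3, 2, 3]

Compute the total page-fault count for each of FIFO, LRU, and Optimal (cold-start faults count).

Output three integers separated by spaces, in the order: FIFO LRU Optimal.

--- FIFO ---
  step 0: ref 5 -> FAULT, frames=[5,-,-,-] (faults so far: 1)
  step 1: ref 1 -> FAULT, frames=[5,1,-,-] (faults so far: 2)
  step 2: ref 6 -> FAULT, frames=[5,1,6,-] (faults so far: 3)
  step 3: ref 5 -> HIT, frames=[5,1,6,-] (faults so far: 3)
  step 4: ref 1 -> HIT, frames=[5,1,6,-] (faults so far: 3)
  step 5: ref 5 -> HIT, frames=[5,1,6,-] (faults so far: 3)
  step 6: ref 4 -> FAULT, frames=[5,1,6,4] (faults so far: 4)
  step 7: ref 1 -> HIT, frames=[5,1,6,4] (faults so far: 4)
  step 8: ref 4 -> HIT, frames=[5,1,6,4] (faults so far: 4)
  step 9: ref 6 -> HIT, frames=[5,1,6,4] (faults so far: 4)
  step 10: ref 3 -> FAULT, evict 5, frames=[3,1,6,4] (faults so far: 5)
  step 11: ref 3 -> HIT, frames=[3,1,6,4] (faults so far: 5)
  step 12: ref 5 -> FAULT, evict 1, frames=[3,5,6,4] (faults so far: 6)
  step 13: ref 3 -> HIT, frames=[3,5,6,4] (faults so far: 6)
  step 14: ref 2 -> FAULT, evict 6, frames=[3,5,2,4] (faults so far: 7)
  step 15: ref 3 -> HIT, frames=[3,5,2,4] (faults so far: 7)
  FIFO total faults: 7
--- LRU ---
  step 0: ref 5 -> FAULT, frames=[5,-,-,-] (faults so far: 1)
  step 1: ref 1 -> FAULT, frames=[5,1,-,-] (faults so far: 2)
  step 2: ref 6 -> FAULT, frames=[5,1,6,-] (faults so far: 3)
  step 3: ref 5 -> HIT, frames=[5,1,6,-] (faults so far: 3)
  step 4: ref 1 -> HIT, frames=[5,1,6,-] (faults so far: 3)
  step 5: ref 5 -> HIT, frames=[5,1,6,-] (faults so far: 3)
  step 6: ref 4 -> FAULT, frames=[5,1,6,4] (faults so far: 4)
  step 7: ref 1 -> HIT, frames=[5,1,6,4] (faults so far: 4)
  step 8: ref 4 -> HIT, frames=[5,1,6,4] (faults so far: 4)
  step 9: ref 6 -> HIT, frames=[5,1,6,4] (faults so far: 4)
  step 10: ref 3 -> FAULT, evict 5, frames=[3,1,6,4] (faults so far: 5)
  step 11: ref 3 -> HIT, frames=[3,1,6,4] (faults so far: 5)
  step 12: ref 5 -> FAULT, evict 1, frames=[3,5,6,4] (faults so far: 6)
  step 13: ref 3 -> HIT, frames=[3,5,6,4] (faults so far: 6)
  step 14: ref 2 -> FAULT, evict 4, frames=[3,5,6,2] (faults so far: 7)
  step 15: ref 3 -> HIT, frames=[3,5,6,2] (faults so far: 7)
  LRU total faults: 7
--- Optimal ---
  step 0: ref 5 -> FAULT, frames=[5,-,-,-] (faults so far: 1)
  step 1: ref 1 -> FAULT, frames=[5,1,-,-] (faults so far: 2)
  step 2: ref 6 -> FAULT, frames=[5,1,6,-] (faults so far: 3)
  step 3: ref 5 -> HIT, frames=[5,1,6,-] (faults so far: 3)
  step 4: ref 1 -> HIT, frames=[5,1,6,-] (faults so far: 3)
  step 5: ref 5 -> HIT, frames=[5,1,6,-] (faults so far: 3)
  step 6: ref 4 -> FAULT, frames=[5,1,6,4] (faults so far: 4)
  step 7: ref 1 -> HIT, frames=[5,1,6,4] (faults so far: 4)
  step 8: ref 4 -> HIT, frames=[5,1,6,4] (faults so far: 4)
  step 9: ref 6 -> HIT, frames=[5,1,6,4] (faults so far: 4)
  step 10: ref 3 -> FAULT, evict 1, frames=[5,3,6,4] (faults so far: 5)
  step 11: ref 3 -> HIT, frames=[5,3,6,4] (faults so far: 5)
  step 12: ref 5 -> HIT, frames=[5,3,6,4] (faults so far: 5)
  step 13: ref 3 -> HIT, frames=[5,3,6,4] (faults so far: 5)
  step 14: ref 2 -> FAULT, evict 4, frames=[5,3,6,2] (faults so far: 6)
  step 15: ref 3 -> HIT, frames=[5,3,6,2] (faults so far: 6)
  Optimal total faults: 6

Answer: 7 7 6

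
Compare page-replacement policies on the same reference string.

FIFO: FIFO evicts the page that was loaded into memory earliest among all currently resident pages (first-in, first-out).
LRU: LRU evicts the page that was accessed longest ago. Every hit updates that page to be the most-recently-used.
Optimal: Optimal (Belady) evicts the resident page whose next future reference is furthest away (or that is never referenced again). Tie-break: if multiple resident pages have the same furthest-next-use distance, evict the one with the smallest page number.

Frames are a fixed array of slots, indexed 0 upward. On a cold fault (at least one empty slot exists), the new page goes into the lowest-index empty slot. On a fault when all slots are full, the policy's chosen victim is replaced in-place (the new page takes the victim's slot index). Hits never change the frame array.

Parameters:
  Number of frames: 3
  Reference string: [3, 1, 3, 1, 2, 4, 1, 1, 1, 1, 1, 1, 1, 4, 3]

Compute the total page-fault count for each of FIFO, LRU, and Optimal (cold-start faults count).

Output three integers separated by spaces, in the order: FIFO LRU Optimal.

Answer: 5 5 4

Derivation:
--- FIFO ---
  step 0: ref 3 -> FAULT, frames=[3,-,-] (faults so far: 1)
  step 1: ref 1 -> FAULT, frames=[3,1,-] (faults so far: 2)
  step 2: ref 3 -> HIT, frames=[3,1,-] (faults so far: 2)
  step 3: ref 1 -> HIT, frames=[3,1,-] (faults so far: 2)
  step 4: ref 2 -> FAULT, frames=[3,1,2] (faults so far: 3)
  step 5: ref 4 -> FAULT, evict 3, frames=[4,1,2] (faults so far: 4)
  step 6: ref 1 -> HIT, frames=[4,1,2] (faults so far: 4)
  step 7: ref 1 -> HIT, frames=[4,1,2] (faults so far: 4)
  step 8: ref 1 -> HIT, frames=[4,1,2] (faults so far: 4)
  step 9: ref 1 -> HIT, frames=[4,1,2] (faults so far: 4)
  step 10: ref 1 -> HIT, frames=[4,1,2] (faults so far: 4)
  step 11: ref 1 -> HIT, frames=[4,1,2] (faults so far: 4)
  step 12: ref 1 -> HIT, frames=[4,1,2] (faults so far: 4)
  step 13: ref 4 -> HIT, frames=[4,1,2] (faults so far: 4)
  step 14: ref 3 -> FAULT, evict 1, frames=[4,3,2] (faults so far: 5)
  FIFO total faults: 5
--- LRU ---
  step 0: ref 3 -> FAULT, frames=[3,-,-] (faults so far: 1)
  step 1: ref 1 -> FAULT, frames=[3,1,-] (faults so far: 2)
  step 2: ref 3 -> HIT, frames=[3,1,-] (faults so far: 2)
  step 3: ref 1 -> HIT, frames=[3,1,-] (faults so far: 2)
  step 4: ref 2 -> FAULT, frames=[3,1,2] (faults so far: 3)
  step 5: ref 4 -> FAULT, evict 3, frames=[4,1,2] (faults so far: 4)
  step 6: ref 1 -> HIT, frames=[4,1,2] (faults so far: 4)
  step 7: ref 1 -> HIT, frames=[4,1,2] (faults so far: 4)
  step 8: ref 1 -> HIT, frames=[4,1,2] (faults so far: 4)
  step 9: ref 1 -> HIT, frames=[4,1,2] (faults so far: 4)
  step 10: ref 1 -> HIT, frames=[4,1,2] (faults so far: 4)
  step 11: ref 1 -> HIT, frames=[4,1,2] (faults so far: 4)
  step 12: ref 1 -> HIT, frames=[4,1,2] (faults so far: 4)
  step 13: ref 4 -> HIT, frames=[4,1,2] (faults so far: 4)
  step 14: ref 3 -> FAULT, evict 2, frames=[4,1,3] (faults so far: 5)
  LRU total faults: 5
--- Optimal ---
  step 0: ref 3 -> FAULT, frames=[3,-,-] (faults so far: 1)
  step 1: ref 1 -> FAULT, frames=[3,1,-] (faults so far: 2)
  step 2: ref 3 -> HIT, frames=[3,1,-] (faults so far: 2)
  step 3: ref 1 -> HIT, frames=[3,1,-] (faults so far: 2)
  step 4: ref 2 -> FAULT, frames=[3,1,2] (faults so far: 3)
  step 5: ref 4 -> FAULT, evict 2, frames=[3,1,4] (faults so far: 4)
  step 6: ref 1 -> HIT, frames=[3,1,4] (faults so far: 4)
  step 7: ref 1 -> HIT, frames=[3,1,4] (faults so far: 4)
  step 8: ref 1 -> HIT, frames=[3,1,4] (faults so far: 4)
  step 9: ref 1 -> HIT, frames=[3,1,4] (faults so far: 4)
  step 10: ref 1 -> HIT, frames=[3,1,4] (faults so far: 4)
  step 11: ref 1 -> HIT, frames=[3,1,4] (faults so far: 4)
  step 12: ref 1 -> HIT, frames=[3,1,4] (faults so far: 4)
  step 13: ref 4 -> HIT, frames=[3,1,4] (faults so far: 4)
  step 14: ref 3 -> HIT, frames=[3,1,4] (faults so far: 4)
  Optimal total faults: 4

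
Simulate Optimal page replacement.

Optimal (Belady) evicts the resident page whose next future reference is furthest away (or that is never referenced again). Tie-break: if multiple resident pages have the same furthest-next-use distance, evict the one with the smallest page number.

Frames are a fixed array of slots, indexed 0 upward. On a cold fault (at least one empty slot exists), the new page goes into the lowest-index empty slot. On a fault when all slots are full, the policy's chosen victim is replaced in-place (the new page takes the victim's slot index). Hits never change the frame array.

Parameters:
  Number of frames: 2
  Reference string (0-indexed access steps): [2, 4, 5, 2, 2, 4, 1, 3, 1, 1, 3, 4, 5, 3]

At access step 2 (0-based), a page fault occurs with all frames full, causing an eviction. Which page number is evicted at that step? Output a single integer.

Answer: 4

Derivation:
Step 0: ref 2 -> FAULT, frames=[2,-]
Step 1: ref 4 -> FAULT, frames=[2,4]
Step 2: ref 5 -> FAULT, evict 4, frames=[2,5]
At step 2: evicted page 4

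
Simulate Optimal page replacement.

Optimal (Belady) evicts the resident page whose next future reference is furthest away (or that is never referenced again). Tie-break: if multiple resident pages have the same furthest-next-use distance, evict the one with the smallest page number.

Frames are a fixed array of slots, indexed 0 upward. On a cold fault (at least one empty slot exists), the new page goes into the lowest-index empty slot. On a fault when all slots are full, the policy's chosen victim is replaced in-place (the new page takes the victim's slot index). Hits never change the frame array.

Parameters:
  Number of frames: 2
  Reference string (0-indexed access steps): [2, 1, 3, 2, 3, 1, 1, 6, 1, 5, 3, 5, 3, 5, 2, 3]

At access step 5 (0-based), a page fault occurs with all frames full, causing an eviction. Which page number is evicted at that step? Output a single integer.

Step 0: ref 2 -> FAULT, frames=[2,-]
Step 1: ref 1 -> FAULT, frames=[2,1]
Step 2: ref 3 -> FAULT, evict 1, frames=[2,3]
Step 3: ref 2 -> HIT, frames=[2,3]
Step 4: ref 3 -> HIT, frames=[2,3]
Step 5: ref 1 -> FAULT, evict 2, frames=[1,3]
At step 5: evicted page 2

Answer: 2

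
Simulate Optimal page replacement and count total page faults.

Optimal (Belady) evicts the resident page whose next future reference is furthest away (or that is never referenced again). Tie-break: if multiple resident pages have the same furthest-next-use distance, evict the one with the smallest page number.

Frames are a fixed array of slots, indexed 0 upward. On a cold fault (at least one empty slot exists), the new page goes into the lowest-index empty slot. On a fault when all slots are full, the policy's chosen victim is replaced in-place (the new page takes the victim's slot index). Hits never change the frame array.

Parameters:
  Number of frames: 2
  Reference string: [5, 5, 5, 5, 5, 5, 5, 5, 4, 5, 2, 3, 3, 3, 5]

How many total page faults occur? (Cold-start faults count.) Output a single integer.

Answer: 4

Derivation:
Step 0: ref 5 → FAULT, frames=[5,-]
Step 1: ref 5 → HIT, frames=[5,-]
Step 2: ref 5 → HIT, frames=[5,-]
Step 3: ref 5 → HIT, frames=[5,-]
Step 4: ref 5 → HIT, frames=[5,-]
Step 5: ref 5 → HIT, frames=[5,-]
Step 6: ref 5 → HIT, frames=[5,-]
Step 7: ref 5 → HIT, frames=[5,-]
Step 8: ref 4 → FAULT, frames=[5,4]
Step 9: ref 5 → HIT, frames=[5,4]
Step 10: ref 2 → FAULT (evict 4), frames=[5,2]
Step 11: ref 3 → FAULT (evict 2), frames=[5,3]
Step 12: ref 3 → HIT, frames=[5,3]
Step 13: ref 3 → HIT, frames=[5,3]
Step 14: ref 5 → HIT, frames=[5,3]
Total faults: 4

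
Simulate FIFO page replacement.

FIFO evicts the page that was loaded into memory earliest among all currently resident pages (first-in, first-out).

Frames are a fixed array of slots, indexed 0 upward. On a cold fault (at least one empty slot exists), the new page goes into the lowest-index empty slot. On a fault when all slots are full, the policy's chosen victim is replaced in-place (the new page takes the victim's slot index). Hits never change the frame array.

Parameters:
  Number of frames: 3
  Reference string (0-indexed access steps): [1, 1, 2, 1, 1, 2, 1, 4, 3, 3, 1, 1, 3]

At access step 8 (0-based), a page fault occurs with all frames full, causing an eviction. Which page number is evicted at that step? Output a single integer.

Step 0: ref 1 -> FAULT, frames=[1,-,-]
Step 1: ref 1 -> HIT, frames=[1,-,-]
Step 2: ref 2 -> FAULT, frames=[1,2,-]
Step 3: ref 1 -> HIT, frames=[1,2,-]
Step 4: ref 1 -> HIT, frames=[1,2,-]
Step 5: ref 2 -> HIT, frames=[1,2,-]
Step 6: ref 1 -> HIT, frames=[1,2,-]
Step 7: ref 4 -> FAULT, frames=[1,2,4]
Step 8: ref 3 -> FAULT, evict 1, frames=[3,2,4]
At step 8: evicted page 1

Answer: 1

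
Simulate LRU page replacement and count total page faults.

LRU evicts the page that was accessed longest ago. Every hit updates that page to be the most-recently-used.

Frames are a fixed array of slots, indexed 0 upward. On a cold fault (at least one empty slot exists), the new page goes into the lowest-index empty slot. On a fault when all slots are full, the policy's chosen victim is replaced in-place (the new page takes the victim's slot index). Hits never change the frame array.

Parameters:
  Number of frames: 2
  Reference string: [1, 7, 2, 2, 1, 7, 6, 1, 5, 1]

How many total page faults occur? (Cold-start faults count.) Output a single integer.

Step 0: ref 1 → FAULT, frames=[1,-]
Step 1: ref 7 → FAULT, frames=[1,7]
Step 2: ref 2 → FAULT (evict 1), frames=[2,7]
Step 3: ref 2 → HIT, frames=[2,7]
Step 4: ref 1 → FAULT (evict 7), frames=[2,1]
Step 5: ref 7 → FAULT (evict 2), frames=[7,1]
Step 6: ref 6 → FAULT (evict 1), frames=[7,6]
Step 7: ref 1 → FAULT (evict 7), frames=[1,6]
Step 8: ref 5 → FAULT (evict 6), frames=[1,5]
Step 9: ref 1 → HIT, frames=[1,5]
Total faults: 8

Answer: 8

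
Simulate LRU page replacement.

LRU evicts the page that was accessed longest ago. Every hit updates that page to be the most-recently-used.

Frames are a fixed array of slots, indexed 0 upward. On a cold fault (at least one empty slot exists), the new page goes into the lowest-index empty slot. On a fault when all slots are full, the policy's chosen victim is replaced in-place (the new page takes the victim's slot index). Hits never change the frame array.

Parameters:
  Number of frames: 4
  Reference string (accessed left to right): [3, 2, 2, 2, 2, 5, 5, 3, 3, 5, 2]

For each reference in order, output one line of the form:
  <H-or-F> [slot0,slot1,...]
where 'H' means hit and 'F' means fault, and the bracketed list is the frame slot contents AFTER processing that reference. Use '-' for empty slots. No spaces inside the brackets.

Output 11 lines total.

F [3,-,-,-]
F [3,2,-,-]
H [3,2,-,-]
H [3,2,-,-]
H [3,2,-,-]
F [3,2,5,-]
H [3,2,5,-]
H [3,2,5,-]
H [3,2,5,-]
H [3,2,5,-]
H [3,2,5,-]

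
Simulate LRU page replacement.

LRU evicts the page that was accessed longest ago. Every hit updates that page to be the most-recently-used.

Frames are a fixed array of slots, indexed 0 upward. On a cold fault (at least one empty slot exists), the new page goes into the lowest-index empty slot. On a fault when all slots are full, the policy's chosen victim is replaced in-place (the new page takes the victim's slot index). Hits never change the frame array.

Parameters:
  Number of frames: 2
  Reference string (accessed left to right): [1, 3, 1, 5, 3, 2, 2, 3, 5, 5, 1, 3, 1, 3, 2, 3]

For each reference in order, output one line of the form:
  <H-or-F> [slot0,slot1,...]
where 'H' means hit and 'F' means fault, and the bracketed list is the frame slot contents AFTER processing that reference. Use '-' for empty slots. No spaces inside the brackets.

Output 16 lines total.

F [1,-]
F [1,3]
H [1,3]
F [1,5]
F [3,5]
F [3,2]
H [3,2]
H [3,2]
F [3,5]
H [3,5]
F [1,5]
F [1,3]
H [1,3]
H [1,3]
F [2,3]
H [2,3]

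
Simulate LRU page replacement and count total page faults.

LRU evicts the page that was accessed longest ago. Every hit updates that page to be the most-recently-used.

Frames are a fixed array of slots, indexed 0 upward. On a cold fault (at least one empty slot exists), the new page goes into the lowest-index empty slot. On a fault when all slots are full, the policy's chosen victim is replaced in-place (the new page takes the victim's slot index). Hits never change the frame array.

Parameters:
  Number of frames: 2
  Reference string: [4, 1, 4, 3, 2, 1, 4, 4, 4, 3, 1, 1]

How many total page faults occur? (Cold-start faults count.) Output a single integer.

Answer: 8

Derivation:
Step 0: ref 4 → FAULT, frames=[4,-]
Step 1: ref 1 → FAULT, frames=[4,1]
Step 2: ref 4 → HIT, frames=[4,1]
Step 3: ref 3 → FAULT (evict 1), frames=[4,3]
Step 4: ref 2 → FAULT (evict 4), frames=[2,3]
Step 5: ref 1 → FAULT (evict 3), frames=[2,1]
Step 6: ref 4 → FAULT (evict 2), frames=[4,1]
Step 7: ref 4 → HIT, frames=[4,1]
Step 8: ref 4 → HIT, frames=[4,1]
Step 9: ref 3 → FAULT (evict 1), frames=[4,3]
Step 10: ref 1 → FAULT (evict 4), frames=[1,3]
Step 11: ref 1 → HIT, frames=[1,3]
Total faults: 8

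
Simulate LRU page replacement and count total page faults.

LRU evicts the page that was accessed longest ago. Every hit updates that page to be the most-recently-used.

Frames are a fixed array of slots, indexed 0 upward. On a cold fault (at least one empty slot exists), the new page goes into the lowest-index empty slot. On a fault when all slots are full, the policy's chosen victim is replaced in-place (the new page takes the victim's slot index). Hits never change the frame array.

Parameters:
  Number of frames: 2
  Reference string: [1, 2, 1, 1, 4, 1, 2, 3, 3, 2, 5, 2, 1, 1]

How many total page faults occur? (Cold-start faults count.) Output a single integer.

Step 0: ref 1 → FAULT, frames=[1,-]
Step 1: ref 2 → FAULT, frames=[1,2]
Step 2: ref 1 → HIT, frames=[1,2]
Step 3: ref 1 → HIT, frames=[1,2]
Step 4: ref 4 → FAULT (evict 2), frames=[1,4]
Step 5: ref 1 → HIT, frames=[1,4]
Step 6: ref 2 → FAULT (evict 4), frames=[1,2]
Step 7: ref 3 → FAULT (evict 1), frames=[3,2]
Step 8: ref 3 → HIT, frames=[3,2]
Step 9: ref 2 → HIT, frames=[3,2]
Step 10: ref 5 → FAULT (evict 3), frames=[5,2]
Step 11: ref 2 → HIT, frames=[5,2]
Step 12: ref 1 → FAULT (evict 5), frames=[1,2]
Step 13: ref 1 → HIT, frames=[1,2]
Total faults: 7

Answer: 7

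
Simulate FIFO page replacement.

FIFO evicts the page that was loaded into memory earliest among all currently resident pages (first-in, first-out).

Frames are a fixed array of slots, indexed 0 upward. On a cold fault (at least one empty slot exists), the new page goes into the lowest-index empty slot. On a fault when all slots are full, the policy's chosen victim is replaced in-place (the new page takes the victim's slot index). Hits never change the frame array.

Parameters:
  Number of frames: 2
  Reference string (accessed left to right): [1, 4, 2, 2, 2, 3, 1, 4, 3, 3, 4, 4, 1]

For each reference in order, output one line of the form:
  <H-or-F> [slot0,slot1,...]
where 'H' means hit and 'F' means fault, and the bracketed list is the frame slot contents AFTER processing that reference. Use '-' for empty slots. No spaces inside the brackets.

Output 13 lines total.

F [1,-]
F [1,4]
F [2,4]
H [2,4]
H [2,4]
F [2,3]
F [1,3]
F [1,4]
F [3,4]
H [3,4]
H [3,4]
H [3,4]
F [3,1]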